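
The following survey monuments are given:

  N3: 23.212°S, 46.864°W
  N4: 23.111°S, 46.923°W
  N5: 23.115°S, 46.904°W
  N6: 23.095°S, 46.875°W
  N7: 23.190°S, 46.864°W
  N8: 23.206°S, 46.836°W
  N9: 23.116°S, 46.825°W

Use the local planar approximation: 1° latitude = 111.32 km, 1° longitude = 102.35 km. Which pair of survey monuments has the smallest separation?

N4 and N5

Pairwise distances:
N3–N4: 12.762 km
N3–N5: 11.548 km
N3–N6: 13.073 km
N3–N7: 2.449 km
N3–N8: 2.943 km
N3–N9: 11.408 km
N4–N5: 1.995 km
N4–N6: 5.226 km
N4–N7: 10.668 km
N4–N8: 13.825 km
N4–N9: 10.046 km
N5–N6: 3.710 km
N5–N7: 9.299 km
N5–N8: 12.291 km
N5–N9: 8.086 km
N6–N7: 10.635 km
N6–N8: 12.985 km
N6–N9: 5.626 km
N7–N8: 3.374 km
N7–N9: 9.154 km
N8–N9: 10.082 km
Closest pair: N4–N5 at 1.995 km.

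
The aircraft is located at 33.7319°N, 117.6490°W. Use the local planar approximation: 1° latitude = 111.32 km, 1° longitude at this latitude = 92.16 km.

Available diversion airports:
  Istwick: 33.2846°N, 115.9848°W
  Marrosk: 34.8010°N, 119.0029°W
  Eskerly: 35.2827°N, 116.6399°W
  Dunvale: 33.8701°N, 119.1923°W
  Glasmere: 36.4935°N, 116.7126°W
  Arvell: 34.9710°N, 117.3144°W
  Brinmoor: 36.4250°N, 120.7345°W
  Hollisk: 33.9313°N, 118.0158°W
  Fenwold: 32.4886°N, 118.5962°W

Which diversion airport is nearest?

Distances from 33.7319°N, 117.6490°W:
Istwick: √((-0.4473·111.32)² + (1.6642·92.16)²) = √(2479.386269 + 23523.176516) = 161.2531 km
Marrosk: √((1.0691·111.32)² + (-1.3539·92.16)²) = √(14163.906605 + 15568.906434) = 172.4321 km
Eskerly: √((1.5508·111.32)² + (1.0091·92.16)²) = √(29802.862560 + 8648.750018) = 196.0908 km
Dunvale: √((0.1382·111.32)² + (-1.5433·92.16)²) = √(236.680502 + 20229.523095) = 143.0601 km
Glasmere: √((2.7616·111.32)² + (0.9364·92.16)²) = √(94507.863072 + 7447.452504) = 319.3044 km
Arvell: √((1.2391·111.32)² + (0.3346·92.16)²) = √(19026.508930 + 950.904287) = 141.3415 km
Brinmoor: √((2.6931·111.32)² + (-3.0855·92.16)²) = √(89877.576860 + 80860.427610) = 413.2046 km
Hollisk: √((0.1994·111.32)² + (-0.3668·92.16)²) = √(492.716043 + 1142.729887) = 40.4406 km
Fenwold: √((-1.2433·111.32)² + (-0.9472·92.16)²) = √(19155.710398 + 7620.234056) = 163.6336 km
Minimum: Hollisk at 40.4406 km.

Hollisk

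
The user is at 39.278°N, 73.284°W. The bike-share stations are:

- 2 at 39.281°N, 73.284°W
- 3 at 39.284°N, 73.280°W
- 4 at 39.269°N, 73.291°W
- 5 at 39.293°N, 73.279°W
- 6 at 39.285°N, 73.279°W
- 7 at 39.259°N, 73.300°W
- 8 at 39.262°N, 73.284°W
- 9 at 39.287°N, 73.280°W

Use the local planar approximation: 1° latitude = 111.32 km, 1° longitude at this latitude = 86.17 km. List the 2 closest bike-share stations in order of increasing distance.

2, 3

Distances from 39.278°N, 73.284°W:
2: 0.334 km
3: 0.752 km
4: 1.169 km
5: 1.724 km
6: 0.890 km
7: 2.525 km
8: 1.781 km
9: 1.060 km
Sorted: 2 (0.334 km) < 3 (0.752 km) < 6 (0.890 km) < 9 (1.060 km) < …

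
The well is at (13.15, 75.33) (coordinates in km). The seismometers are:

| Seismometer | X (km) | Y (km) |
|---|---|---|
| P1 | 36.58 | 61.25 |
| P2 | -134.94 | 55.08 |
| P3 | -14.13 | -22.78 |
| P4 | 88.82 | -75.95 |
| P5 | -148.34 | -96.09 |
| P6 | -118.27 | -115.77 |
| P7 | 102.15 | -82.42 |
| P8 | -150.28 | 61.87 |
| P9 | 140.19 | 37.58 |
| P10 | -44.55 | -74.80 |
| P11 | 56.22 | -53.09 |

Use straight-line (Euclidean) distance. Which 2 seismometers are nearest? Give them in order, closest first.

Distances from (13.15, 75.33):
P1: √((23.43)² + (-14.08)²) = √(548.9649 + 198.2464) = 27.34 km
P2: √((-148.09)² + (-20.25)²) = √(21930.6481 + 410.0625) = 149.47 km
P3: √((-27.28)² + (-98.11)²) = √(744.1984 + 9625.5721) = 101.83 km
P4: √((75.67)² + (-151.28)²) = √(5725.9489 + 22885.6384) = 169.15 km
P5: √((-161.49)² + (-171.42)²) = √(26079.0201 + 29384.8164) = 235.51 km
P6: √((-131.42)² + (-191.10)²) = √(17271.2164 + 36519.2100) = 231.93 km
P7: √((89.00)² + (-157.75)²) = √(7921.0000 + 24885.0625) = 181.12 km
P8: √((-163.43)² + (-13.46)²) = √(26709.3649 + 181.1716) = 163.98 km
P9: √((127.04)² + (-37.75)²) = √(16139.1616 + 1425.0625) = 132.53 km
P10: √((-57.70)² + (-150.13)²) = √(3329.2900 + 22539.0169) = 160.84 km
P11: √((43.07)² + (-128.42)²) = √(1855.0249 + 16491.6964) = 135.45 km
Sorted: P1 (27.34 km) < P3 (101.83 km) < P9 (132.53 km) < P11 (135.45 km) < …

P1, P3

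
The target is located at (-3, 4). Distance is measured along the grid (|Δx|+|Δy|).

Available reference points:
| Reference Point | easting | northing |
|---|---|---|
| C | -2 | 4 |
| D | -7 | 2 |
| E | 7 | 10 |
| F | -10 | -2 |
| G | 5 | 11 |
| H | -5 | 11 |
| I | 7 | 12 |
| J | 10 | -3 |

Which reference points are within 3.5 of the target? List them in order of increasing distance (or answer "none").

C

Distances from (-3, 4):
C: |1| + |0| = 1 + 0 = 1
D: |-4| + |-2| = 4 + 2 = 6
E: |10| + |6| = 10 + 6 = 16
F: |-7| + |-6| = 7 + 6 = 13
G: |8| + |7| = 8 + 7 = 15
H: |-2| + |7| = 2 + 7 = 9
I: |10| + |8| = 10 + 8 = 18
J: |13| + |-7| = 13 + 7 = 20
Threshold 3.5: C (1) is within range.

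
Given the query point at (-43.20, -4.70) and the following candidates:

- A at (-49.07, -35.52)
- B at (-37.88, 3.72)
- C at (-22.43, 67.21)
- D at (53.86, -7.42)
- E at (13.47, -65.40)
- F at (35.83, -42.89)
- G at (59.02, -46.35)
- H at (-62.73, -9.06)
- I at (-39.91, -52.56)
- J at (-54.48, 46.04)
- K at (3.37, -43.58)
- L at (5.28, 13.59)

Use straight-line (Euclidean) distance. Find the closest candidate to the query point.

B

Distances from (-43.20, -4.70):
A: √((-5.87)² + (-30.82)²) = √(34.4569 + 949.8724) = 31.37
B: √((5.32)² + (8.42)²) = √(28.3024 + 70.8964) = 9.96
C: √((20.77)² + (71.91)²) = √(431.3929 + 5171.0481) = 74.85
D: √((97.06)² + (-2.72)²) = √(9420.6436 + 7.3984) = 97.10
E: √((56.67)² + (-60.70)²) = √(3211.4889 + 3684.4900) = 83.04
F: √((79.03)² + (-38.19)²) = √(6245.7409 + 1458.4761) = 87.77
G: √((102.22)² + (-41.65)²) = √(10448.9284 + 1734.7225) = 110.38
H: √((-19.53)² + (-4.36)²) = √(381.4209 + 19.0096) = 20.01
I: √((3.29)² + (-47.86)²) = √(10.8241 + 2290.5796) = 47.97
J: √((-11.28)² + (50.74)²) = √(127.2384 + 2574.5476) = 51.98
K: √((46.57)² + (-38.88)²) = √(2168.7649 + 1511.6544) = 60.67
L: √((48.48)² + (18.29)²) = √(2350.3104 + 334.5241) = 51.82
Minimum: B at 9.96.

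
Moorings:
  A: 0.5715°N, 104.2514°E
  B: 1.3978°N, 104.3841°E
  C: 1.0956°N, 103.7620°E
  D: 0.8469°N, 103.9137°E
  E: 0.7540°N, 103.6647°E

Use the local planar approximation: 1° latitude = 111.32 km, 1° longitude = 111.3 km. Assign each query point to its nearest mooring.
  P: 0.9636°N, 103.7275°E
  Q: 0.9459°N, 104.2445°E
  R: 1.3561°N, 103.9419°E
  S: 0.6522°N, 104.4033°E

P→C; Q→D; R→C; S→A

P at 0.9636°N, 103.7275°E:
  A: √((-0.3921·111.32)² + (0.5239·111.3)²) = √(1905.197838 + 3400.064263) = 72.8372 km
  B: √((0.4342·111.32)² + (0.6566·111.3)²) = √(2336.286146 + 5340.625013) = 87.6180 km
  C: √((0.1320·111.32)² + (0.0345·111.3)²) = √(215.920689 + 14.744448) = 15.1877 km
  D: √((-0.1167·111.32)² + (0.1862·111.3)²) = √(168.767224 + 429.486663) = 24.4592 km
  E: √((-0.2096·111.32)² + (-0.0628·111.3)²) = √(544.413583 + 48.855067) = 24.3571 km
  → nearest: C (15.1877 km)
Q at 0.9459°N, 104.2445°E:
  A: √((-0.3744·111.32)² + (0.0069·111.3)²) = √(1737.073022 + 0.589778) = 41.6853 km
  B: √((0.4519·111.32)² + (0.1396·111.3)²) = √(2530.644135 + 241.413285) = 52.6503 km
  C: √((0.1497·111.32)² + (-0.4825·111.3)²) = √(277.709026 + 2883.931655) = 56.2285 km
  D: √((-0.0990·111.32)² + (-0.3308·111.3)²) = √(121.455388 + 1355.568069) = 38.4321 km
  E: √((-0.1919·111.32)² + (-0.5798·111.3)²) = √(456.348203 + 4164.345467) = 67.9757 km
  → nearest: D (38.4321 km)
R at 1.3561°N, 103.9419°E:
  A: √((-0.7846·111.32)² + (0.3095·111.3)²) = √(7628.567668 + 1186.619922) = 93.8892 km
  B: √((0.0417·111.32)² + (0.4422·111.3)²) = √(21.548572 + 2422.299308) = 49.4353 km
  C: √((-0.2605·111.32)² + (-0.1799·111.3)²) = √(840.933881 + 400.915323) = 35.2399 km
  D: √((-0.5092·111.32)² + (-0.0282·111.3)²) = √(3213.092181 + 9.851187) = 56.7710 km
  E: √((-0.6021·111.32)² + (-0.2772·111.3)²) = √(4492.454112 + 951.868118) = 73.7857 km
  → nearest: C (35.2399 km)
S at 0.6522°N, 104.4033°E:
  A: √((-0.0807·111.32)² + (-0.1519·111.3)²) = √(80.703703 + 285.828728) = 19.1450 km
  B: √((0.7456·111.32)² + (-0.0192·111.3)²) = √(6889.031872 + 4.566598) = 83.0277 km
  C: √((0.4434·111.32)² + (-0.6413·111.3)²) = √(2436.339312 + 5094.631875) = 86.7812 km
  D: √((0.1947·111.32)² + (-0.4896·111.3)²) = √(469.762449 + 2969.430377) = 58.6446 km
  E: √((0.1018·111.32)² + (-0.7386·111.3)²) = √(128.422746 + 6757.856030) = 82.9836 km
  → nearest: A (19.1450 km)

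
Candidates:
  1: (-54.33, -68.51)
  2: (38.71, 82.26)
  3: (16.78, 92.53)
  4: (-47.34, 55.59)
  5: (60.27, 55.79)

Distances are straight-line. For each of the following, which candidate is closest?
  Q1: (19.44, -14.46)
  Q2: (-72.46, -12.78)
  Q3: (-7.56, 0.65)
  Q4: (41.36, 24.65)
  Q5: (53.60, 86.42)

Q1→5; Q2→1; Q3→4; Q4→5; Q5→2

Q1 at (19.44, -14.46):
  1: √((-73.77)² + (-54.05)²) = √(5442.0129 + 2921.4025) = 91.45
  2: √((19.27)² + (96.72)²) = √(371.3329 + 9354.7584) = 98.62
  3: √((-2.66)² + (106.99)²) = √(7.0756 + 11446.8601) = 107.02
  4: √((-66.78)² + (70.05)²) = √(4459.5684 + 4907.0025) = 96.78
  5: √((40.83)² + (70.25)²) = √(1667.0889 + 4935.0625) = 81.25
  → nearest: 5 (81.25)
Q2 at (-72.46, -12.78):
  1: √((18.13)² + (-55.73)²) = √(328.6969 + 3105.8329) = 58.60
  2: √((111.17)² + (95.04)²) = √(12358.7689 + 9032.6016) = 146.26
  3: √((89.24)² + (105.31)²) = √(7963.7776 + 11090.1961) = 138.04
  4: √((25.12)² + (68.37)²) = √(631.0144 + 4674.4569) = 72.84
  5: √((132.73)² + (68.57)²) = √(17617.2529 + 4701.8449) = 149.40
  → nearest: 1 (58.60)
Q3 at (-7.56, 0.65):
  1: √((-46.77)² + (-69.16)²) = √(2187.4329 + 4783.1056) = 83.49
  2: √((46.27)² + (81.61)²) = √(2140.9129 + 6660.1921) = 93.81
  3: √((24.34)² + (91.88)²) = √(592.4356 + 8441.9344) = 95.05
  4: √((-39.78)² + (54.94)²) = √(1582.4484 + 3018.4036) = 67.83
  5: √((67.83)² + (55.14)²) = √(4600.9089 + 3040.4196) = 87.41
  → nearest: 4 (67.83)
Q4 at (41.36, 24.65):
  1: √((-95.69)² + (-93.16)²) = √(9156.5761 + 8678.7856) = 133.55
  2: √((-2.65)² + (57.61)²) = √(7.0225 + 3318.9121) = 57.67
  3: √((-24.58)² + (67.88)²) = √(604.1764 + 4607.6944) = 72.19
  4: √((-88.70)² + (30.94)²) = √(7867.6900 + 957.2836) = 93.94
  5: √((18.91)² + (31.14)²) = √(357.5881 + 969.6996) = 36.43
  → nearest: 5 (36.43)
Q5 at (53.60, 86.42):
  1: √((-107.93)² + (-154.93)²) = √(11648.8849 + 24003.3049) = 188.82
  2: √((-14.89)² + (-4.16)²) = √(221.7121 + 17.3056) = 15.46
  3: √((-36.82)² + (6.11)²) = √(1355.7124 + 37.3321) = 37.32
  4: √((-100.94)² + (-30.83)²) = √(10188.8836 + 950.4889) = 105.54
  5: √((6.67)² + (-30.63)²) = √(44.4889 + 938.1969) = 31.35
  → nearest: 2 (15.46)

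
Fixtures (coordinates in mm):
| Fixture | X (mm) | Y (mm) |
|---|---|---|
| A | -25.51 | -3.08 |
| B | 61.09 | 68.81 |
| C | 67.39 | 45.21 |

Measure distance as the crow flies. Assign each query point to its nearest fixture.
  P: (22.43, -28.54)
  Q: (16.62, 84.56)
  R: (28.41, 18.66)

P→A; Q→B; R→C

P at (22.43, -28.54):
  A: √((-47.94)² + (25.46)²) = √(2298.2436 + 648.2116) = 54.28 mm
  B: √((38.66)² + (97.35)²) = √(1494.5956 + 9477.0225) = 104.75 mm
  C: √((44.96)² + (73.75)²) = √(2021.4016 + 5439.0625) = 86.37 mm
  → nearest: A (54.28 mm)
Q at (16.62, 84.56):
  A: √((-42.13)² + (-87.64)²) = √(1774.9369 + 7680.7696) = 97.24 mm
  B: √((44.47)² + (-15.75)²) = √(1977.5809 + 248.0625) = 47.18 mm
  C: √((50.77)² + (-39.35)²) = √(2577.5929 + 1548.4225) = 64.23 mm
  → nearest: B (47.18 mm)
R at (28.41, 18.66):
  A: √((-53.92)² + (-21.74)²) = √(2907.3664 + 472.6276) = 58.14 mm
  B: √((32.68)² + (50.15)²) = √(1067.9824 + 2515.0225) = 59.86 mm
  C: √((38.98)² + (26.55)²) = √(1519.4404 + 704.9025) = 47.16 mm
  → nearest: C (47.16 mm)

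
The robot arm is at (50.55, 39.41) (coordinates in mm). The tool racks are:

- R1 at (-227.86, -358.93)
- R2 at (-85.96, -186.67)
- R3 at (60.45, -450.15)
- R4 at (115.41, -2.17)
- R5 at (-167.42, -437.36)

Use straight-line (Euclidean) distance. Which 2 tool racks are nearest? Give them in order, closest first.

Distances from (50.55, 39.41):
R1: √((-278.41)² + (-398.34)²) = √(77512.1281 + 158674.7556) = 485.99 mm
R2: √((-136.51)² + (-226.08)²) = √(18634.9801 + 51112.1664) = 264.10 mm
R3: √((9.90)² + (-489.56)²) = √(98.0100 + 239668.9936) = 489.66 mm
R4: √((64.86)² + (-41.58)²) = √(4206.8196 + 1728.8964) = 77.04 mm
R5: √((-217.97)² + (-476.77)²) = √(47510.9209 + 227309.6329) = 524.23 mm
Sorted: R4 (77.04 mm) < R2 (264.10 mm) < R1 (485.99 mm) < R3 (489.66 mm) < …

R4, R2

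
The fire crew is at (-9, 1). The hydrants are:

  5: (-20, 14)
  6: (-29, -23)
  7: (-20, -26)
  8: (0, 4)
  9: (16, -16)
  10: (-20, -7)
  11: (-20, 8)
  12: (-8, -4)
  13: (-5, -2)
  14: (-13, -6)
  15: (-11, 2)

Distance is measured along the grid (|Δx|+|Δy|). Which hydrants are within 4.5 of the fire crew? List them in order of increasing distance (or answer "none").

Distances from (-9, 1):
5: 24
6: 44
7: 38
8: 12
9: 42
10: 19
11: 18
12: 6
13: 7
14: 11
15: 3
Threshold 4.5: 15 (3) is within range.

15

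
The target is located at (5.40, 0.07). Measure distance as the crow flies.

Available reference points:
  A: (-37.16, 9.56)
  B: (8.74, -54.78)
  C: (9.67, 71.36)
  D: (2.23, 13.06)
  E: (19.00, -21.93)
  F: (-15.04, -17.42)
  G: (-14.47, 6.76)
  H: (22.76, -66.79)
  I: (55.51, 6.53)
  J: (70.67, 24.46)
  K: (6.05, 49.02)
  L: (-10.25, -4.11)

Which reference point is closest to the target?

Distances from (5.40, 0.07):
A: √((-42.56)² + (9.49)²) = √(1811.3536 + 90.0601) = 43.61
B: √((3.34)² + (-54.85)²) = √(11.1556 + 3008.5225) = 54.95
C: √((4.27)² + (71.29)²) = √(18.2329 + 5082.2641) = 71.42
D: √((-3.17)² + (12.99)²) = √(10.0489 + 168.7401) = 13.37
E: √((13.60)² + (-22.00)²) = √(184.9600 + 484.0000) = 25.86
F: √((-20.44)² + (-17.49)²) = √(417.7936 + 305.9001) = 26.90
G: √((-19.87)² + (6.69)²) = √(394.8169 + 44.7561) = 20.97
H: √((17.36)² + (-66.86)²) = √(301.3696 + 4470.2596) = 69.08
I: √((50.11)² + (6.46)²) = √(2511.0121 + 41.7316) = 50.52
J: √((65.27)² + (24.39)²) = √(4260.1729 + 594.8721) = 69.68
K: √((0.65)² + (48.95)²) = √(0.4225 + 2396.1025) = 48.95
L: √((-15.65)² + (-4.18)²) = √(244.9225 + 17.4724) = 16.20
Minimum: D at 13.37.

D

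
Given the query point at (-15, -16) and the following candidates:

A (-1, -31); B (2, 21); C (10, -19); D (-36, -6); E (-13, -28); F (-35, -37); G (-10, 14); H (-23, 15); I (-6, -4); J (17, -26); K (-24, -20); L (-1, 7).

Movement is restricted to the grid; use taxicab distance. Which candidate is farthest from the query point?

Distances from (-15, -16):
A: |14| + |-15| = 14 + 15 = 29
B: |17| + |37| = 17 + 37 = 54
C: |25| + |-3| = 25 + 3 = 28
D: |-21| + |10| = 21 + 10 = 31
E: |2| + |-12| = 2 + 12 = 14
F: |-20| + |-21| = 20 + 21 = 41
G: |5| + |30| = 5 + 30 = 35
H: |-8| + |31| = 8 + 31 = 39
I: |9| + |12| = 9 + 12 = 21
J: |32| + |-10| = 32 + 10 = 42
K: |-9| + |-4| = 9 + 4 = 13
L: |14| + |23| = 14 + 23 = 37
Maximum: B at 54.

B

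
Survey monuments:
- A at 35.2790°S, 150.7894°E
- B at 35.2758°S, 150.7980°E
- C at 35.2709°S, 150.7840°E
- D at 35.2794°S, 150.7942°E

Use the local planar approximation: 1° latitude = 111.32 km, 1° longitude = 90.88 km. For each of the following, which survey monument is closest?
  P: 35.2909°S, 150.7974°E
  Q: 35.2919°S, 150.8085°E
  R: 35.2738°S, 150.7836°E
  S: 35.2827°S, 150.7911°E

P→D; Q→D; R→C; S→A

P at 35.2909°S, 150.7974°E:
  A: √((0.0119·111.32)² + (-0.0080·90.88)²) = √(1.754851 + 0.528587) = 1.5111 km
  B: √((0.0151·111.32)² + (0.0006·90.88)²) = √(2.825532 + 0.002973) = 1.6818 km
  C: √((0.0200·111.32)² + (-0.0134·90.88)²) = √(4.956857 + 1.483017) = 2.5377 km
  D: √((0.0115·111.32)² + (-0.0032·90.88)²) = √(1.638861 + 0.084574) = 1.3128 km
  → nearest: D (1.3128 km)
Q at 35.2919°S, 150.8085°E:
  A: √((0.0129·111.32)² + (-0.0191·90.88)²) = √(2.062176 + 3.013029) = 2.2528 km
  B: √((0.0161·111.32)² + (-0.0105·90.88)²) = √(3.212167 + 0.910574) = 2.0305 km
  C: √((0.0210·111.32)² + (-0.0245·90.88)²) = √(5.464935 + 4.957569) = 3.2284 km
  D: √((0.0125·111.32)² + (-0.0143·90.88)²) = √(1.936272 + 1.688919) = 1.9040 km
  → nearest: D (1.9040 km)
R at 35.2738°S, 150.7836°E:
  A: √((-0.0052·111.32)² + (0.0058·90.88)²) = √(0.335084 + 0.277839) = 0.7829 km
  B: √((-0.0020·111.32)² + (0.0144·90.88)²) = √(0.049569 + 1.712622) = 1.3275 km
  C: √((0.0029·111.32)² + (0.0004·90.88)²) = √(0.104218 + 0.001321) = 0.3249 km
  D: √((-0.0056·111.32)² + (0.0106·90.88)²) = √(0.388618 + 0.928001) = 1.1474 km
  → nearest: C (0.3249 km)
S at 35.2827°S, 150.7911°E:
  A: √((0.0037·111.32)² + (-0.0017·90.88)²) = √(0.169648 + 0.023869) = 0.4399 km
  B: √((0.0069·111.32)² + (0.0069·90.88)²) = √(0.589990 + 0.393219) = 0.9916 km
  C: √((0.0118·111.32)² + (-0.0071·90.88)²) = √(1.725482 + 0.416345) = 1.4635 km
  D: √((0.0033·111.32)² + (0.0031·90.88)²) = √(0.134950 + 0.079371) = 0.4629 km
  → nearest: A (0.4399 km)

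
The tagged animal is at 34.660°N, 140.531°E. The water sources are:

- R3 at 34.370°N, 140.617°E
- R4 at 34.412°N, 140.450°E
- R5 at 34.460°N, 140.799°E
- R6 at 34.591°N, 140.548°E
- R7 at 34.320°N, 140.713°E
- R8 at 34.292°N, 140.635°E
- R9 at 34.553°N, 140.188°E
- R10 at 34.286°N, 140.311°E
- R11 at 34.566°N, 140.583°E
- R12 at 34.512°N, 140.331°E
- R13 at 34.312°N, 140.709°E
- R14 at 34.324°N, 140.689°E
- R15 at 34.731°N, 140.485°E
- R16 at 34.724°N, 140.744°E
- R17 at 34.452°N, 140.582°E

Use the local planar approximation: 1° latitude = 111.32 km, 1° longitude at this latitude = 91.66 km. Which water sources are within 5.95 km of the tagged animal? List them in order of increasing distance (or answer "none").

Distances from 34.660°N, 140.531°E:
R3: 33.231 km
R4: 28.588 km
R5: 33.153 km
R6: 7.838 km
R7: 41.362 km
R8: 42.060 km
R9: 33.620 km
R10: 46.260 km
R11: 11.498 km
R12: 24.648 km
R13: 42.035 km
R14: 40.109 km
R15: 8.958 km
R16: 20.783 km
R17: 23.622 km
Threshold 5.95 km: none within range.

none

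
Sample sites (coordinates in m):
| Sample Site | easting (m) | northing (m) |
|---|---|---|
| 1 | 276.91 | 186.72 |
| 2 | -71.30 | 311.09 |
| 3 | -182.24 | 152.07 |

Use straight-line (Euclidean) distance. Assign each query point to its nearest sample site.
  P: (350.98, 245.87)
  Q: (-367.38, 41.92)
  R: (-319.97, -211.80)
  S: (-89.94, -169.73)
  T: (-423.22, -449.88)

P at (350.98, 245.87):
  1: √((-74.07)² + (-59.15)²) = √(5486.3649 + 3498.7225) = 94.79 m
  2: √((-422.28)² + (65.22)²) = √(178320.3984 + 4253.6484) = 427.29 m
  3: √((-533.22)² + (-93.80)²) = √(284323.5684 + 8798.4400) = 541.41 m
  → nearest: 1 (94.79 m)
Q at (-367.38, 41.92):
  1: √((644.29)² + (144.80)²) = √(415109.6041 + 20967.0400) = 660.36 m
  2: √((296.08)² + (269.17)²) = √(87663.3664 + 72452.4889) = 400.14 m
  3: √((185.14)² + (110.15)²) = √(34276.8196 + 12133.0225) = 215.43 m
  → nearest: 3 (215.43 m)
R at (-319.97, -211.80):
  1: √((596.88)² + (398.52)²) = √(356265.7344 + 158818.1904) = 717.69 m
  2: √((248.67)² + (522.89)²) = √(61836.7689 + 273413.9521) = 579.01 m
  3: √((137.73)² + (363.87)²) = √(18969.5529 + 132401.3769) = 389.06 m
  → nearest: 3 (389.06 m)
S at (-89.94, -169.73):
  1: √((366.85)² + (356.45)²) = √(134578.9225 + 127056.6025) = 511.50 m
  2: √((18.64)² + (480.82)²) = √(347.4496 + 231187.8724) = 481.18 m
  3: √((-92.30)² + (321.80)²) = √(8519.2900 + 103555.2400) = 334.78 m
  → nearest: 3 (334.78 m)
T at (-423.22, -449.88):
  1: √((700.13)² + (636.60)²) = √(490182.0169 + 405259.5600) = 946.28 m
  2: √((351.92)² + (760.97)²) = √(123847.6864 + 579075.3409) = 838.41 m
  3: √((240.98)² + (601.95)²) = √(58071.3604 + 362343.8025) = 648.39 m
  → nearest: 3 (648.39 m)

P→1; Q→3; R→3; S→3; T→3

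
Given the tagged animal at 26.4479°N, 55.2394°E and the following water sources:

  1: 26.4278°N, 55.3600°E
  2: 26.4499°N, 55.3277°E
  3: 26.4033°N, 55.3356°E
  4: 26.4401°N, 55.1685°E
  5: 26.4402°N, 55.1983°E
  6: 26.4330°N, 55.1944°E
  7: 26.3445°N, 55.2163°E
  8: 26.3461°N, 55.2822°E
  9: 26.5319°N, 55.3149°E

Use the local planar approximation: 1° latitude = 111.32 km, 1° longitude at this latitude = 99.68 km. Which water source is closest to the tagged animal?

Distances from 26.4479°N, 55.2394°E:
1: √((-0.0201·111.32)² + (0.1206·99.68)²) = √(5.006549 + 144.514250) = 12.2279 km
2: √((0.0020·111.32)² + (0.0883·99.68)²) = √(0.049569 + 77.470697) = 8.8046 km
3: √((-0.0446·111.32)² + (0.0962·99.68)²) = √(24.649954 + 91.953063) = 10.7983 km
4: √((-0.0078·111.32)² + (-0.0709·99.68)²) = √(0.753938 + 49.946899) = 7.1205 km
5: √((-0.0077·111.32)² + (-0.0411·99.68)²) = √(0.734730 + 16.784164) = 4.1856 km
6: √((-0.0149·111.32)² + (-0.0450·99.68)²) = √(2.751180 + 20.120607) = 4.7824 km
7: √((-0.1034·111.32)² + (-0.0231·99.68)²) = √(132.491334 + 5.302004) = 11.7385 km
8: √((-0.1018·111.32)² + (0.0428·99.68)²) = √(128.422746 + 18.201350) = 12.1088 km
9: √((0.0840·111.32)² + (0.0755·99.68)²) = √(87.438957 + 56.638268) = 12.0032 km
Minimum: 5 at 4.1856 km.

5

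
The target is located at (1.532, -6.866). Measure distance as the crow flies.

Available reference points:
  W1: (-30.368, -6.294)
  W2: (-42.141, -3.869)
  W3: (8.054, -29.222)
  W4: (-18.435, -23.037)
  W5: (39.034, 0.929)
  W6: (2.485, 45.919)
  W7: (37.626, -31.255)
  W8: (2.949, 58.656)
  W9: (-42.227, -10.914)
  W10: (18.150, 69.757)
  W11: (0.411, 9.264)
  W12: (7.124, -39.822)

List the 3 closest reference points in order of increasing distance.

Distances from (1.532, -6.866):
W1: 31.905
W2: 43.776
W3: 23.288
W4: 25.694
W5: 38.304
W6: 52.794
W7: 43.561
W8: 65.537
W9: 43.946
W10: 78.404
W11: 16.169
W12: 33.427
Sorted: W11 (16.169) < W3 (23.288) < W4 (25.694) < W1 (31.905) < W12 (33.427) < …

W11, W3, W4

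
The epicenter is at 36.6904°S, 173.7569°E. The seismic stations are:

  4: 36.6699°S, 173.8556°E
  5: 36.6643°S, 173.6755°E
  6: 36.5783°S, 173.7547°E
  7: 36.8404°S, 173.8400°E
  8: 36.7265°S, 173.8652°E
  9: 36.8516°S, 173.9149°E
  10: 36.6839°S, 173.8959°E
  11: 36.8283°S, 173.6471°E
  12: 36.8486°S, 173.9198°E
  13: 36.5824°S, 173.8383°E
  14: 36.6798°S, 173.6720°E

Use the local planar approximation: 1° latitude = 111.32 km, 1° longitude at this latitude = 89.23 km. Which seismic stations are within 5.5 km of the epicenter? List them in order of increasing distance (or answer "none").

Distances from 36.6904°S, 173.7569°E:
4: 9.0979 km
5: 7.8229 km
6: 12.4805 km
7: 18.2703 km
8: 10.4659 km
9: 22.8206 km
10: 12.4241 km
11: 18.2111 km
12: 22.8347 km
13: 14.0463 km
14: 7.6670 km
Threshold 5.5 km: none within range.

none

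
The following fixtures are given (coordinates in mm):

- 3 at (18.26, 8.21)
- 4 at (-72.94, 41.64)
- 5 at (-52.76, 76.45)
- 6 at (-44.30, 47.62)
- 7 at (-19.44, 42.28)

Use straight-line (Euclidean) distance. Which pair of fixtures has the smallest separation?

6 and 7

Pairwise distances:
6–7: 25.43 mm
4–6: 29.26 mm
5–6: 30.05 mm
4–5: 40.24 mm
5–7: 47.73 mm
3–7: 50.81 mm
4–7: 53.50 mm
3–6: 73.94 mm
3–4: 97.13 mm
3–5: 98.49 mm
Closest pair: 6–7 at 25.43 mm.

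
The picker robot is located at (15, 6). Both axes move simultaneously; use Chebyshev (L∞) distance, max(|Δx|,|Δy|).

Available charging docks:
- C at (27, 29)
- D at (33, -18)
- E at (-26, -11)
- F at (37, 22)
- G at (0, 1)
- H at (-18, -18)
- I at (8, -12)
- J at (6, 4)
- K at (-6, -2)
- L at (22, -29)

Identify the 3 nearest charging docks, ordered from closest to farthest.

Distances from (15, 6):
C: max(|12|, |23|) = 23
D: max(|18|, |-24|) = 24
E: max(|-41|, |-17|) = 41
F: max(|22|, |16|) = 22
G: max(|-15|, |-5|) = 15
H: max(|-33|, |-24|) = 33
I: max(|-7|, |-18|) = 18
J: max(|-9|, |-2|) = 9
K: max(|-21|, |-8|) = 21
L: max(|7|, |-35|) = 35
Sorted: J (9) < G (15) < I (18) < K (21) < F (22) < …

J, G, I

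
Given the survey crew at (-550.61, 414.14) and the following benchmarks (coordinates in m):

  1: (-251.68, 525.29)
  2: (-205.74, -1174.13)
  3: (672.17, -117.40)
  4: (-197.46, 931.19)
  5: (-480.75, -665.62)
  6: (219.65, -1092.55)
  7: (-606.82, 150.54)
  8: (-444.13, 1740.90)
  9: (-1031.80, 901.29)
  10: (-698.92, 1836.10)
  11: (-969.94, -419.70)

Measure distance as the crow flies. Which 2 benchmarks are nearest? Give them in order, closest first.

7, 1

Distances from (-550.61, 414.14):
1: √((298.93)² + (111.15)²) = √(89359.1449 + 12354.3225) = 318.93 m
2: √((344.87)² + (-1588.27)²) = √(118935.3169 + 2522601.5929) = 1625.28 m
3: √((1222.78)² + (-531.54)²) = √(1495190.9284 + 282534.7716) = 1333.31 m
4: √((353.15)² + (517.05)²) = √(124714.9225 + 267340.7025) = 626.14 m
5: √((69.86)² + (-1079.76)²) = √(4880.4196 + 1165881.6576) = 1082.02 m
6: √((770.26)² + (-1506.69)²) = √(593300.4676 + 2270114.7561) = 1692.16 m
7: √((-56.21)² + (-263.60)²) = √(3159.5641 + 69484.9600) = 269.53 m
8: √((106.48)² + (1326.76)²) = √(11337.9904 + 1760292.0976) = 1331.03 m
9: √((-481.19)² + (487.15)²) = √(231543.8161 + 237315.1225) = 684.73 m
10: √((-148.31)² + (1421.96)²) = √(21995.8561 + 2021970.2416) = 1429.67 m
11: √((-419.33)² + (-833.84)²) = √(175837.6489 + 695289.1456) = 933.34 m
Sorted: 7 (269.53 m) < 1 (318.93 m) < 4 (626.14 m) < 9 (684.73 m) < …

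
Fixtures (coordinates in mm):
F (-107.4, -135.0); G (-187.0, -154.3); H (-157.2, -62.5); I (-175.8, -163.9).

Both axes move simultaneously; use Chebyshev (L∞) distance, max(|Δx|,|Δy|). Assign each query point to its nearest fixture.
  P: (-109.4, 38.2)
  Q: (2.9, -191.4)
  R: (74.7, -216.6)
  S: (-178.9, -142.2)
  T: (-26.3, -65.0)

P at (-109.4, 38.2):
  F: 173.2 mm
  G: 192.5 mm
  H: 100.7 mm
  I: 202.1 mm
  → nearest: H (100.7 mm)
Q at (2.9, -191.4):
  F: 110.3 mm
  G: 189.9 mm
  H: 160.1 mm
  I: 178.7 mm
  → nearest: F (110.3 mm)
R at (74.7, -216.6):
  F: 182.1 mm
  G: 261.7 mm
  H: 231.9 mm
  I: 250.5 mm
  → nearest: F (182.1 mm)
S at (-178.9, -142.2):
  F: 71.5 mm
  G: 12.1 mm
  H: 79.7 mm
  I: 21.7 mm
  → nearest: G (12.1 mm)
T at (-26.3, -65.0):
  F: 81.1 mm
  G: 160.7 mm
  H: 130.9 mm
  I: 149.5 mm
  → nearest: F (81.1 mm)

P→H; Q→F; R→F; S→G; T→F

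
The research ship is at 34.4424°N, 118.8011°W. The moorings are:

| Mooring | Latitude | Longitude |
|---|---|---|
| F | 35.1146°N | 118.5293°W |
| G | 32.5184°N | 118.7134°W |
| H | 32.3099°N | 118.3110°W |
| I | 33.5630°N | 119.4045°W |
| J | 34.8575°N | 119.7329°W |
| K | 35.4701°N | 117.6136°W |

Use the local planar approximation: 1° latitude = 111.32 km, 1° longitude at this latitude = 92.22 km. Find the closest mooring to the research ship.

Distances from 34.4424°N, 118.8011°W:
F: √((0.6722·111.32)² + (0.2718·92.22)²) = √(5599.424737 + 628.274077) = 78.9158 km
G: √((-1.9240·111.32)² + (0.0877·92.22)²) = √(45872.935325 + 65.410794) = 214.3323 km
H: √((-2.1325·111.32)² + (0.4901·92.22)²) = √(56353.964622 + 2042.770798) = 241.6542 km
I: √((-0.8794·111.32)² + (-0.6034·92.22)²) = √(9583.393433 + 3096.427012) = 112.6047 km
J: √((0.4151·111.32)² + (-0.9318·92.22)²) = √(2135.265397 + 7384.067329) = 97.5671 km
K: √((1.0277·111.32)² + (1.1875·92.22)²) = √(13088.175456 + 11992.713877) = 158.3695 km
Minimum: F at 78.9158 km.

F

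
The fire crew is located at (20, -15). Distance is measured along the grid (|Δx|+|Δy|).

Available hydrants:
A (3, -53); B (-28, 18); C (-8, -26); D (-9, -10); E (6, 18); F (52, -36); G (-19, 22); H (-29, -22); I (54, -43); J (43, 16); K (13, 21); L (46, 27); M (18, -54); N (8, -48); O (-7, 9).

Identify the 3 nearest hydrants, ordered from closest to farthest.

D, C, M

Distances from (20, -15):
A: |-17| + |-38| = 17 + 38 = 55
B: |-48| + |33| = 48 + 33 = 81
C: |-28| + |-11| = 28 + 11 = 39
D: |-29| + |5| = 29 + 5 = 34
E: |-14| + |33| = 14 + 33 = 47
F: |32| + |-21| = 32 + 21 = 53
G: |-39| + |37| = 39 + 37 = 76
H: |-49| + |-7| = 49 + 7 = 56
I: |34| + |-28| = 34 + 28 = 62
J: |23| + |31| = 23 + 31 = 54
K: |-7| + |36| = 7 + 36 = 43
L: |26| + |42| = 26 + 42 = 68
M: |-2| + |-39| = 2 + 39 = 41
N: |-12| + |-33| = 12 + 33 = 45
O: |-27| + |24| = 27 + 24 = 51
Sorted: D (34) < C (39) < M (41) < K (43) < N (45) < …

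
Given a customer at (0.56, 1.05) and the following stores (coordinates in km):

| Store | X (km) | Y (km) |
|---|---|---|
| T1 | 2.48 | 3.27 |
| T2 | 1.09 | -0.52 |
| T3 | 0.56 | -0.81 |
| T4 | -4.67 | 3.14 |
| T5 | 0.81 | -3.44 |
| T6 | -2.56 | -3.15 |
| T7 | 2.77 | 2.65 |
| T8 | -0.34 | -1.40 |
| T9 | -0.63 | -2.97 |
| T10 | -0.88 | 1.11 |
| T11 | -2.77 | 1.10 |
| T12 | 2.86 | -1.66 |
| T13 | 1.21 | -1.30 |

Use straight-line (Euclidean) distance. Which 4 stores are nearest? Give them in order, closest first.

T10, T2, T3, T13

Distances from (0.56, 1.05):
T1: 2.94 km
T2: 1.66 km
T3: 1.86 km
T4: 5.63 km
T5: 4.50 km
T6: 5.23 km
T7: 2.73 km
T8: 2.61 km
T9: 4.19 km
T10: 1.44 km
T11: 3.33 km
T12: 3.55 km
T13: 2.44 km
Sorted: T10 (1.44 km) < T2 (1.66 km) < T3 (1.86 km) < T13 (2.44 km) < T8 (2.61 km) < T7 (2.73 km) < …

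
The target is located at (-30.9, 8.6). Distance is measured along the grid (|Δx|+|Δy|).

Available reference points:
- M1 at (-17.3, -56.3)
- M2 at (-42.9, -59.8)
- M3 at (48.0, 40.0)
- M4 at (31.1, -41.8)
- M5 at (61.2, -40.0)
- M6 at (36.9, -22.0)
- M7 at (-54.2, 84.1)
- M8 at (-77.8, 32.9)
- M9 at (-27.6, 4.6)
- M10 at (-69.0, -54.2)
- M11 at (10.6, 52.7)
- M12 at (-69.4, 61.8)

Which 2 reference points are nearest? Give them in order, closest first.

M9, M8

Distances from (-30.9, 8.6):
M1: 78.5
M2: 80.4
M3: 110.3
M4: 112.4
M5: 140.7
M6: 98.4
M7: 98.8
M8: 71.2
M9: 7.3
M10: 100.9
M11: 85.6
M12: 91.7
Sorted: M9 (7.3) < M8 (71.2) < M1 (78.5) < M2 (80.4) < …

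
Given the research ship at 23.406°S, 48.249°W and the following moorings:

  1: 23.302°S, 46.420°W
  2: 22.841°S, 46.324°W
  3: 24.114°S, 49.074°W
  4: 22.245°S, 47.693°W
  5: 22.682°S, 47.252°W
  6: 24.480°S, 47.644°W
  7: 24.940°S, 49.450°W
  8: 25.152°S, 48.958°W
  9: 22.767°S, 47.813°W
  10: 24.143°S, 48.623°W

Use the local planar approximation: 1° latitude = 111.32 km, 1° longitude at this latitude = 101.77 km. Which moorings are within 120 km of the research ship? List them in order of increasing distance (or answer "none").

9, 10, 3

Distances from 23.406°S, 48.249°W:
1: 186.497 km
2: 205.756 km
3: 115.157 km
4: 141.086 km
5: 129.579 km
6: 134.481 km
7: 209.999 km
8: 207.326 km
9: 83.838 km
10: 90.442 km
Threshold 120 km: 9 (83.838 km), 10 (90.442 km), 3 (115.157 km) are within range.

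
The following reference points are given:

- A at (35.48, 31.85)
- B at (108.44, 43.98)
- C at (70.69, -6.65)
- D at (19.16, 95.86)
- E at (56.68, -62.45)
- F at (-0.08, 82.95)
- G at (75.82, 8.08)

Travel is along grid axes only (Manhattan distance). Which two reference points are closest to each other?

Pairwise distances:
A–B: |72.96| + |12.13| = 72.96 + 12.13 = 85.09
A–C: |35.21| + |-38.50| = 35.21 + 38.50 = 73.71
A–D: |-16.32| + |64.01| = 16.32 + 64.01 = 80.33
A–E: |21.20| + |-94.30| = 21.20 + 94.30 = 115.50
A–F: |-35.56| + |51.10| = 35.56 + 51.10 = 86.66
A–G: |40.34| + |-23.77| = 40.34 + 23.77 = 64.11
B–C: |-37.75| + |-50.63| = 37.75 + 50.63 = 88.38
B–D: |-89.28| + |51.88| = 89.28 + 51.88 = 141.16
B–E: |-51.76| + |-106.43| = 51.76 + 106.43 = 158.19
B–F: |-108.52| + |38.97| = 108.52 + 38.97 = 147.49
B–G: |-32.62| + |-35.90| = 32.62 + 35.90 = 68.52
C–D: |-51.53| + |102.51| = 51.53 + 102.51 = 154.04
C–E: |-14.01| + |-55.80| = 14.01 + 55.80 = 69.81
C–F: |-70.77| + |89.60| = 70.77 + 89.60 = 160.37
C–G: |5.13| + |14.73| = 5.13 + 14.73 = 19.86
D–E: |37.52| + |-158.31| = 37.52 + 158.31 = 195.83
D–F: |-19.24| + |-12.91| = 19.24 + 12.91 = 32.15
D–G: |56.66| + |-87.78| = 56.66 + 87.78 = 144.44
E–F: |-56.76| + |145.40| = 56.76 + 145.40 = 202.16
E–G: |19.14| + |70.53| = 19.14 + 70.53 = 89.67
F–G: |75.90| + |-74.87| = 75.90 + 74.87 = 150.77
Closest pair: C–G at 19.86.

C and G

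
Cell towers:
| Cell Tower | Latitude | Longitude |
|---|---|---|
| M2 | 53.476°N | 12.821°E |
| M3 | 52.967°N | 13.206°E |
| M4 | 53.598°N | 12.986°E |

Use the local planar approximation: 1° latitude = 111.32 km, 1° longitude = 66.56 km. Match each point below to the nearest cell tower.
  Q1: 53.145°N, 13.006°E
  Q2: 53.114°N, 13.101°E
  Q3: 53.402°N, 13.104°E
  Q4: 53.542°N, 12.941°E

Q1 at 53.145°N, 13.006°E:
  M2: 38.850 km
  M3: 23.871 km
  M4: 50.446 km
  → nearest: M3 (23.871 km)
Q2 at 53.114°N, 13.101°E:
  M2: 44.399 km
  M3: 17.794 km
  M4: 54.420 km
  → nearest: M3 (17.794 km)
Q3 at 53.402°N, 13.104°E:
  M2: 20.559 km
  M3: 48.898 km
  M4: 23.189 km
  → nearest: M2 (20.559 km)
Q4 at 53.542°N, 12.941°E:
  M2: 10.852 km
  M3: 66.395 km
  M4: 6.916 km
  → nearest: M4 (6.916 km)

Q1→M3; Q2→M3; Q3→M2; Q4→M4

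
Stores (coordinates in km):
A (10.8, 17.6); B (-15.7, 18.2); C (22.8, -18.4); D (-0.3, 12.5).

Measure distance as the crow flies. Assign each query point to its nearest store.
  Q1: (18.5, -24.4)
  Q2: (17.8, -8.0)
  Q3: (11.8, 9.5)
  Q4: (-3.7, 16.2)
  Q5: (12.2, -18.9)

Q1 at (18.5, -24.4):
  A: √((-7.7)² + (42.0)²) = √(59.290 + 1764.000) = 42.7 km
  B: √((-34.2)² + (42.6)²) = √(1169.640 + 1814.760) = 54.6 km
  C: √((4.3)² + (6.0)²) = √(18.490 + 36.000) = 7.4 km
  D: √((-18.8)² + (36.9)²) = √(353.440 + 1361.610) = 41.4 km
  → nearest: C (7.4 km)
Q2 at (17.8, -8.0):
  A: √((-7.0)² + (25.6)²) = √(49.000 + 655.360) = 26.5 km
  B: √((-33.5)² + (26.2)²) = √(1122.250 + 686.440) = 42.5 km
  C: √((5.0)² + (-10.4)²) = √(25.000 + 108.160) = 11.5 km
  D: √((-18.1)² + (20.5)²) = √(327.610 + 420.250) = 27.3 km
  → nearest: C (11.5 km)
Q3 at (11.8, 9.5):
  A: √((-1.0)² + (8.1)²) = √(1.000 + 65.610) = 8.2 km
  B: √((-27.5)² + (8.7)²) = √(756.250 + 75.690) = 28.8 km
  C: √((11.0)² + (-27.9)²) = √(121.000 + 778.410) = 30.0 km
  D: √((-12.1)² + (3.0)²) = √(146.410 + 9.000) = 12.5 km
  → nearest: A (8.2 km)
Q4 at (-3.7, 16.2):
  A: √((14.5)² + (1.4)²) = √(210.250 + 1.960) = 14.6 km
  B: √((-12.0)² + (2.0)²) = √(144.000 + 4.000) = 12.2 km
  C: √((26.5)² + (-34.6)²) = √(702.250 + 1197.160) = 43.6 km
  D: √((3.4)² + (-3.7)²) = √(11.560 + 13.690) = 5.0 km
  → nearest: D (5.0 km)
Q5 at (12.2, -18.9):
  A: √((-1.4)² + (36.5)²) = √(1.960 + 1332.250) = 36.5 km
  B: √((-27.9)² + (37.1)²) = √(778.410 + 1376.410) = 46.4 km
  C: √((10.6)² + (0.5)²) = √(112.360 + 0.250) = 10.6 km
  D: √((-12.5)² + (31.4)²) = √(156.250 + 985.960) = 33.8 km
  → nearest: C (10.6 km)

Q1→C; Q2→C; Q3→A; Q4→D; Q5→C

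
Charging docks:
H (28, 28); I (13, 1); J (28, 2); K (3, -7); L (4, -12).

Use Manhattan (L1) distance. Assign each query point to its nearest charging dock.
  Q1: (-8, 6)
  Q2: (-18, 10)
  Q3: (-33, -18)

Q1 at (-8, 6):
  H: |36| + |22| = 36 + 22 = 58
  I: |21| + |-5| = 21 + 5 = 26
  J: |36| + |-4| = 36 + 4 = 40
  K: |11| + |-13| = 11 + 13 = 24
  L: |12| + |-18| = 12 + 18 = 30
  → nearest: K (24)
Q2 at (-18, 10):
  H: |46| + |18| = 46 + 18 = 64
  I: |31| + |-9| = 31 + 9 = 40
  J: |46| + |-8| = 46 + 8 = 54
  K: |21| + |-17| = 21 + 17 = 38
  L: |22| + |-22| = 22 + 22 = 44
  → nearest: K (38)
Q3 at (-33, -18):
  H: |61| + |46| = 61 + 46 = 107
  I: |46| + |19| = 46 + 19 = 65
  J: |61| + |20| = 61 + 20 = 81
  K: |36| + |11| = 36 + 11 = 47
  L: |37| + |6| = 37 + 6 = 43
  → nearest: L (43)

Q1→K; Q2→K; Q3→L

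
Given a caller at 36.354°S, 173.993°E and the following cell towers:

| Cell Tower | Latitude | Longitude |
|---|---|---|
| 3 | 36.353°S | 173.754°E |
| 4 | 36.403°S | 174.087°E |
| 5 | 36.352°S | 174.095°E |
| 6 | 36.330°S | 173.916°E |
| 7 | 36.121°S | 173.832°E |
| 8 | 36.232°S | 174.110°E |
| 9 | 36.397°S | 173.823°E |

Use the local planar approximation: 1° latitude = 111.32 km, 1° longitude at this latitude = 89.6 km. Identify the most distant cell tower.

Distances from 36.354°S, 173.993°E:
3: 21.415 km
4: 10.034 km
5: 9.142 km
6: 7.398 km
7: 29.679 km
8: 17.156 km
9: 15.966 km
Maximum: 7 at 29.679 km.

7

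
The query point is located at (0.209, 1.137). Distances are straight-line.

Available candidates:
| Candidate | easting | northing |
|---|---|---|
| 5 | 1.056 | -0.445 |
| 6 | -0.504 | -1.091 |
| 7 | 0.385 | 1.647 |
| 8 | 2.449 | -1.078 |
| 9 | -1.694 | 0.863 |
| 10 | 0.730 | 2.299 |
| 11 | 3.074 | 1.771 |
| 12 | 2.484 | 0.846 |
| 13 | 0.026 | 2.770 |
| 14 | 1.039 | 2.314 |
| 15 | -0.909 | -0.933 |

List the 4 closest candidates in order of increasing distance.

7, 10, 14, 13

Distances from (0.209, 1.137):
5: 1.794
6: 2.339
7: 0.540
8: 3.150
9: 1.923
10: 1.273
11: 2.934
12: 2.294
13: 1.643
14: 1.440
15: 2.353
Sorted: 7 (0.540) < 10 (1.273) < 14 (1.440) < 13 (1.643) < 5 (1.794) < 9 (1.923) < …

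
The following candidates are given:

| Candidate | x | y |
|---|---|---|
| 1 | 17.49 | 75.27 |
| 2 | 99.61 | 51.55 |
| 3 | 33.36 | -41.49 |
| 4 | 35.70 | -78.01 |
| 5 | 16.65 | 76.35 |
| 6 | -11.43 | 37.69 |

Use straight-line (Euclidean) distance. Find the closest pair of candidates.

Pairwise distances:
1–2: 85.48
1–3: 117.83
1–4: 154.36
1–5: 1.37
1–6: 47.42
2–3: 114.22
2–4: 144.47
2–5: 86.59
2–6: 111.90
3–4: 36.59
3–5: 119.02
3–6: 90.97
4–5: 155.53
4–6: 124.93
5–6: 47.78
Closest pair: 1–5 at 1.37.

1 and 5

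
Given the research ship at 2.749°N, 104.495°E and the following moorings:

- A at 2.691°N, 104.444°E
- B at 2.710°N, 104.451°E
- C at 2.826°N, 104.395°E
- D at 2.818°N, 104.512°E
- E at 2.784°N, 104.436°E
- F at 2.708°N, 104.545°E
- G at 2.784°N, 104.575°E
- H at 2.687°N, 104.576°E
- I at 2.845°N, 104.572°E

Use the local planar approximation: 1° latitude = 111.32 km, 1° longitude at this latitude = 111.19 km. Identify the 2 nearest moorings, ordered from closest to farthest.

B, F

Distances from 2.749°N, 104.495°E:
A: √((-0.058·111.32)² + (-0.051·111.19)²) = √(41.68717 + 32.15673) = 8.593 km
B: √((-0.039·111.32)² + (-0.044·111.19)²) = √(18.84845 + 23.93519) = 6.541 km
C: √((0.077·111.32)² + (-0.100·111.19)²) = √(73.47301 + 123.63216) = 14.039 km
D: √((0.069·111.32)² + (0.017·111.19)²) = √(58.99899 + 3.57297) = 7.910 km
E: √((0.035·111.32)² + (-0.059·111.19)²) = √(15.18037 + 43.03636) = 7.630 km
F: √((-0.041·111.32)² + (0.050·111.19)²) = √(20.83119 + 30.90804) = 7.193 km
G: √((0.035·111.32)² + (0.080·111.19)²) = √(15.18037 + 79.12458) = 9.711 km
H: √((-0.062·111.32)² + (0.081·111.19)²) = √(47.63540 + 81.11506) = 11.347 km
I: √((0.096·111.32)² + (0.077·111.19)²) = √(114.20598 + 73.30151) = 13.693 km
Sorted: B (6.541 km) < F (7.193 km) < E (7.630 km) < D (7.910 km) < …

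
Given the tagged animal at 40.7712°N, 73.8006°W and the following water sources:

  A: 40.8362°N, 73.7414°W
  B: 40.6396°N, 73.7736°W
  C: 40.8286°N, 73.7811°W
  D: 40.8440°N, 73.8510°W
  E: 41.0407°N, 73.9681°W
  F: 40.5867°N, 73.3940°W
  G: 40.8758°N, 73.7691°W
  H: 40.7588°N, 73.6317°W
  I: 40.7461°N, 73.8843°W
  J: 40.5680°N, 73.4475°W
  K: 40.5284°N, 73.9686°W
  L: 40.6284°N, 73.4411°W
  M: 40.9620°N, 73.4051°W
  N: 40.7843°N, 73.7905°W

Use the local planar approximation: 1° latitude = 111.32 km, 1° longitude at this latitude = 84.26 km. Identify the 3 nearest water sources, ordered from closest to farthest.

N, C, I

Distances from 40.7712°N, 73.8006°W:
A: √((0.0650·111.32)² + (0.0592·84.26)²) = √(52.356802 + 24.882059) = 8.7886 km
B: √((-0.1316·111.32)² + (0.0270·84.26)²) = √(214.614062 + 5.175716) = 14.8253 km
C: √((0.0574·111.32)² + (0.0195·84.26)²) = √(40.829135 + 2.699679) = 6.5976 km
D: √((0.0728·111.32)² + (-0.0504·84.26)²) = √(65.676372 + 18.034495) = 9.1494 km
E: √((0.2695·111.32)² + (-0.1675·84.26)²) = √(900.044401 + 199.192294) = 33.1547 km
F: √((-0.1845·111.32)² + (0.4066·84.26)²) = √(421.831625 + 1173.755548) = 39.9448 km
G: √((0.1046·111.32)² + (0.0315·84.26)²) = √(135.584413 + 7.044725) = 11.9427 km
H: √((-0.0124·111.32)² + (0.1689·84.26)²) = √(1.905416 + 202.535991) = 14.2983 km
I: √((-0.0251·111.32)² + (-0.0837·84.26)²) = √(7.807174 + 49.738631) = 7.5859 km
J: √((-0.2032·111.32)² + (0.3531·84.26)²) = √(511.674534 + 885.193762) = 37.3747 km
K: √((-0.2428·111.32)² + (-0.1680·84.26)²) = √(730.539596 + 200.383276) = 30.5110 km
L: √((-0.1428·111.32)² + (0.3595·84.26)²) = √(252.698585 + 917.573155) = 34.2092 km
M: √((0.1908·111.32)² + (0.3955·84.26)²) = √(451.131483 + 1110.544295) = 39.5180 km
N: √((0.0131·111.32)² + (0.0101·84.26)²) = √(2.126616 + 0.724245) = 1.6884 km
Sorted: N (1.6884 km) < C (6.5976 km) < I (7.5859 km) < A (8.7886 km) < D (9.1494 km) < …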